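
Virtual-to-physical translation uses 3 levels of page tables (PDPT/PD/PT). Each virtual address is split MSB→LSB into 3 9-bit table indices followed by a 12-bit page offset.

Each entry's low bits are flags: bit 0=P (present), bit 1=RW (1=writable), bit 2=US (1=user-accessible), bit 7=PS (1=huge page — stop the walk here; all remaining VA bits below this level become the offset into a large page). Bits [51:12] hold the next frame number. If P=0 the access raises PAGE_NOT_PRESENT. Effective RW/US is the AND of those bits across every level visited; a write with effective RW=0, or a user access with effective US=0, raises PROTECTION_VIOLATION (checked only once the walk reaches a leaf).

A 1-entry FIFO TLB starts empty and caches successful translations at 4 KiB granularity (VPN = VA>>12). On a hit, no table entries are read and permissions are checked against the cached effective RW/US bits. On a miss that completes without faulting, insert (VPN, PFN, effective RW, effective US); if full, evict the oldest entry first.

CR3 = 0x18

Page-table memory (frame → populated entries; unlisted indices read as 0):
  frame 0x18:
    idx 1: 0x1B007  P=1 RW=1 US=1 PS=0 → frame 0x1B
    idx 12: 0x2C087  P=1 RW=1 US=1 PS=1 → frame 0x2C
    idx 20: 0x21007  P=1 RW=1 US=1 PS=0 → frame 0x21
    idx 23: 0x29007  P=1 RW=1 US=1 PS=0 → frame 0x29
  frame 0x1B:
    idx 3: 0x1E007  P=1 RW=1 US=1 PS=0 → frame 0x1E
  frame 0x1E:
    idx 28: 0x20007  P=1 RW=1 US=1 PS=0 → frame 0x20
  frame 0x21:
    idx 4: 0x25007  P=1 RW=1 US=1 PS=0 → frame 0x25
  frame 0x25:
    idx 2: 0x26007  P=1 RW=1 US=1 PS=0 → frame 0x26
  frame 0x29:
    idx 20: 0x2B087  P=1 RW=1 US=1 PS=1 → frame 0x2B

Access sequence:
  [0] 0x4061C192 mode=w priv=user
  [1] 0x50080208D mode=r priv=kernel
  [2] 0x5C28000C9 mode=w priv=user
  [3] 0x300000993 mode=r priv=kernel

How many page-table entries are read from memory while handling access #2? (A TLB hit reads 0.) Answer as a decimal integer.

Walk each access:
#0 VA=0x4061C192 (w,user):
  L0 @0x18[1] → 0x1B007  P=1,RW=1,US=1,PS=0
  L1 @0x1B[3] → 0x1E007  P=1,RW=1,US=1,PS=0
  L2 @0x1E[28] → 0x20007  P=1,RW=1,US=1,PS=0
  → PA=0x20192  (3 entries read)
#1 VA=0x50080208D (r,kernel):
  L0 @0x18[20] → 0x21007  P=1,RW=1,US=1,PS=0
  L1 @0x21[4] → 0x25007  P=1,RW=1,US=1,PS=0
  L2 @0x25[2] → 0x26007  P=1,RW=1,US=1,PS=0
  → PA=0x2608D  (3 entries read)
#2 VA=0x5C28000C9 (w,user):
  L0 @0x18[23] → 0x29007  P=1,RW=1,US=1,PS=0
  L1 @0x29[20] → 0x2B087  P=1,RW=1,US=1,PS=1
  → PA=0x2B0C9 (huge @L1)  (2 entries read)
#3 VA=0x300000993 (r,kernel):
  L0 @0x18[12] → 0x2C087  P=1,RW=1,US=1,PS=1
  → PA=0x2C993 (huge @L0)  (1 entries read)

Entries read for #2: 2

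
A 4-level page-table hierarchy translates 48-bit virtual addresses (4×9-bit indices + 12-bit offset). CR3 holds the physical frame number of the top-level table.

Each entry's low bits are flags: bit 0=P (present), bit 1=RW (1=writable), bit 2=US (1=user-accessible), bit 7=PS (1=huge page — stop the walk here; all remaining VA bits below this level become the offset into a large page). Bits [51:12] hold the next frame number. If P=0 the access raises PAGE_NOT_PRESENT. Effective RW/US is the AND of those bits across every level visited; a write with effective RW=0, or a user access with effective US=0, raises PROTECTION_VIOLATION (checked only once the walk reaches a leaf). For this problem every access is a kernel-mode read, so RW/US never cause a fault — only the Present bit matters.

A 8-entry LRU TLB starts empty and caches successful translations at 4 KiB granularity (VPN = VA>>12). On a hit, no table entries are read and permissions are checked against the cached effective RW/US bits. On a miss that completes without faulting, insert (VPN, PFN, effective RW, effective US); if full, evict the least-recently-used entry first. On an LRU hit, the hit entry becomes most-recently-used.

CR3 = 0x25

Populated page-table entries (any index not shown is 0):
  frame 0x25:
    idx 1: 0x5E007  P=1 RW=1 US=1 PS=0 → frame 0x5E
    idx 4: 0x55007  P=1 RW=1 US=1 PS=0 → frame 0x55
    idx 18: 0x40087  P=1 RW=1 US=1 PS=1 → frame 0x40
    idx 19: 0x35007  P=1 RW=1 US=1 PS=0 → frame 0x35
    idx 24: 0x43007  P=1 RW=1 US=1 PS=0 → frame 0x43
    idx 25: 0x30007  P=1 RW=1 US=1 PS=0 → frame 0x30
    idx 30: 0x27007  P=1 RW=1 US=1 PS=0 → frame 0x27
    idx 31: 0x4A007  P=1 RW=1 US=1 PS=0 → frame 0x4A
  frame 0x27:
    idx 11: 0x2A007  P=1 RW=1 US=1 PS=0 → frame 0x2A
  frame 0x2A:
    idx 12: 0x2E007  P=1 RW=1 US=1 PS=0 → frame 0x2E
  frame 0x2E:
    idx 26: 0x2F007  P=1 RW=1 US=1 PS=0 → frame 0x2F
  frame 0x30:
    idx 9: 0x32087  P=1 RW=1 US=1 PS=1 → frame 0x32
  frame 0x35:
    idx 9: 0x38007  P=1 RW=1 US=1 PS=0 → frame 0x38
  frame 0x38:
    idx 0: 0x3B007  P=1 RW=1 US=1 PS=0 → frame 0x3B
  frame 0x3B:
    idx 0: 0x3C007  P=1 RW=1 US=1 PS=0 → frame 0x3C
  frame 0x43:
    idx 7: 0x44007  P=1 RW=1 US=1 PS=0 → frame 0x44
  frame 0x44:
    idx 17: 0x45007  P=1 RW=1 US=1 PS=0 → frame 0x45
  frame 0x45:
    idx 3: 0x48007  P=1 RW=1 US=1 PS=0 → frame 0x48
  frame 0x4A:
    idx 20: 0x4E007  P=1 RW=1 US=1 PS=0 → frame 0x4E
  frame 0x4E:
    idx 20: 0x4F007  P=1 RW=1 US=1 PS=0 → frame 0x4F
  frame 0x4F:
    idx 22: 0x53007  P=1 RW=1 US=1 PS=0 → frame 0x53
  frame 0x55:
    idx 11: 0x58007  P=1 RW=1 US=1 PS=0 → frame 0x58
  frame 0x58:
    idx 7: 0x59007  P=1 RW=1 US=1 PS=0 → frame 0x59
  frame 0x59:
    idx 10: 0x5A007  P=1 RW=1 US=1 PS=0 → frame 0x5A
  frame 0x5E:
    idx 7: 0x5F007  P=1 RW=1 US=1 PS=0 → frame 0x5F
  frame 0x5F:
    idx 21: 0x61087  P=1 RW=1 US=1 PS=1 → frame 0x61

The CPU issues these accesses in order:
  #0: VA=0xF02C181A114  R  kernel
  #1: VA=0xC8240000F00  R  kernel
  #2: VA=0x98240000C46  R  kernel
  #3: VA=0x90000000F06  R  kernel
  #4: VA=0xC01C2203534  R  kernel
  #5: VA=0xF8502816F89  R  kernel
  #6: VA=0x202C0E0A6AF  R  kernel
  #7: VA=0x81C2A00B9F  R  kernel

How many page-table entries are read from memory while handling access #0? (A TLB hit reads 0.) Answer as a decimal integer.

Walk each access:
#0 VA=0xF02C181A114 (r,kernel):
  lvl0: tbl 0x25, slot 30 ⇒ 0x27007 (P1/RW1/US1/PS0)
  lvl1: tbl 0x27, slot 11 ⇒ 0x2A007 (P1/RW1/US1/PS0)
  lvl2: tbl 0x2A, slot 12 ⇒ 0x2E007 (P1/RW1/US1/PS0)
  lvl3: tbl 0x2E, slot 26 ⇒ 0x2F007 (P1/RW1/US1/PS0)
  ✓ 0x2F114  — 4 lookups
#1 VA=0xC8240000F00 (r,kernel):
  lvl0: tbl 0x25, slot 25 ⇒ 0x30007 (P1/RW1/US1/PS0)
  lvl1: tbl 0x30, slot 9 ⇒ 0x32087 (P1/RW1/US1/PS1)
  ✓ 0x32F00 (huge @L1)  — 2 lookups
#2 VA=0x98240000C46 (r,kernel):
  lvl0: tbl 0x25, slot 19 ⇒ 0x35007 (P1/RW1/US1/PS0)
  lvl1: tbl 0x35, slot 9 ⇒ 0x38007 (P1/RW1/US1/PS0)
  lvl2: tbl 0x38, slot 0 ⇒ 0x3B007 (P1/RW1/US1/PS0)
  lvl3: tbl 0x3B, slot 0 ⇒ 0x3C007 (P1/RW1/US1/PS0)
  ✓ 0x3CC46  — 4 lookups
#3 VA=0x90000000F06 (r,kernel):
  lvl0: tbl 0x25, slot 18 ⇒ 0x40087 (P1/RW1/US1/PS1)
  ✓ 0x40F06 (huge @L0)  — 1 lookups
#4 VA=0xC01C2203534 (r,kernel):
  lvl0: tbl 0x25, slot 24 ⇒ 0x43007 (P1/RW1/US1/PS0)
  lvl1: tbl 0x43, slot 7 ⇒ 0x44007 (P1/RW1/US1/PS0)
  lvl2: tbl 0x44, slot 17 ⇒ 0x45007 (P1/RW1/US1/PS0)
  lvl3: tbl 0x45, slot 3 ⇒ 0x48007 (P1/RW1/US1/PS0)
  ✓ 0x48534  — 4 lookups
#5 VA=0xF8502816F89 (r,kernel):
  lvl0: tbl 0x25, slot 31 ⇒ 0x4A007 (P1/RW1/US1/PS0)
  lvl1: tbl 0x4A, slot 20 ⇒ 0x4E007 (P1/RW1/US1/PS0)
  lvl2: tbl 0x4E, slot 20 ⇒ 0x4F007 (P1/RW1/US1/PS0)
  lvl3: tbl 0x4F, slot 22 ⇒ 0x53007 (P1/RW1/US1/PS0)
  ✓ 0x53F89  — 4 lookups
#6 VA=0x202C0E0A6AF (r,kernel):
  lvl0: tbl 0x25, slot 4 ⇒ 0x55007 (P1/RW1/US1/PS0)
  lvl1: tbl 0x55, slot 11 ⇒ 0x58007 (P1/RW1/US1/PS0)
  lvl2: tbl 0x58, slot 7 ⇒ 0x59007 (P1/RW1/US1/PS0)
  lvl3: tbl 0x59, slot 10 ⇒ 0x5A007 (P1/RW1/US1/PS0)
  ✓ 0x5A6AF  — 4 lookups
#7 VA=0x81C2A00B9F (r,kernel):
  lvl0: tbl 0x25, slot 1 ⇒ 0x5E007 (P1/RW1/US1/PS0)
  lvl1: tbl 0x5E, slot 7 ⇒ 0x5F007 (P1/RW1/US1/PS0)
  lvl2: tbl 0x5F, slot 21 ⇒ 0x61087 (P1/RW1/US1/PS1)
  ✓ 0x61B9F (huge @L2)  — 3 lookups

Entries read for #0: 4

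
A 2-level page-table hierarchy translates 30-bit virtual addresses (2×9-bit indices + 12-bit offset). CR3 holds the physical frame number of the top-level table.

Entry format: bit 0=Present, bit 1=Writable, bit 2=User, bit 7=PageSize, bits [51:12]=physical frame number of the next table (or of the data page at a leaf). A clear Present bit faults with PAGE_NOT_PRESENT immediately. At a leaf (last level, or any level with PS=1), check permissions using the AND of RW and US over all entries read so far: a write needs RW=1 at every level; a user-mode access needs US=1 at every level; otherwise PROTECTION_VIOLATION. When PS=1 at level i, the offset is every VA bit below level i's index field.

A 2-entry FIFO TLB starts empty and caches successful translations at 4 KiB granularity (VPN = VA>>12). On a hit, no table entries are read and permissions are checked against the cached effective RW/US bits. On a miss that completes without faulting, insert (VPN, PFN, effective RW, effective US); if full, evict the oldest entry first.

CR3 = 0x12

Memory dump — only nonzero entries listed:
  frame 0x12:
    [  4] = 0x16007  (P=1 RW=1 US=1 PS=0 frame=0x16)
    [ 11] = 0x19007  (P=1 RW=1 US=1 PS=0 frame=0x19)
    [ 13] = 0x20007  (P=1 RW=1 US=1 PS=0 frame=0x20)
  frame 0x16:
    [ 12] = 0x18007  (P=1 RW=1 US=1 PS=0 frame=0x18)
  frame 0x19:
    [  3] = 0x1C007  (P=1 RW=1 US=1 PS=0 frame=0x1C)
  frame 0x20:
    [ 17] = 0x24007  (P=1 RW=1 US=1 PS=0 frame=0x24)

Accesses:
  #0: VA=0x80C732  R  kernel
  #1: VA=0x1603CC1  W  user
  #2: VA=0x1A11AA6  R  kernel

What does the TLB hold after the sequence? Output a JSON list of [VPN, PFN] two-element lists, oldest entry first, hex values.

Trace:
#0 VA=0x80C732 (r,kernel):
  lvl0: tbl 0x12, slot 4 ⇒ 0x16007 (P1/RW1/US1/PS0)
  lvl1: tbl 0x16, slot 12 ⇒ 0x18007 (P1/RW1/US1/PS0)
  → PA=0x18732  (2 entries read)
#1 VA=0x1603CC1 (w,user):
  lvl0: tbl 0x12, slot 11 ⇒ 0x19007 (P1/RW1/US1/PS0)
  lvl1: tbl 0x19, slot 3 ⇒ 0x1C007 (P1/RW1/US1/PS0)
  → PA=0x1CCC1  (2 entries read)
#2 VA=0x1A11AA6 (r,kernel):
  lvl0: tbl 0x12, slot 13 ⇒ 0x20007 (P1/RW1/US1/PS0)
  lvl1: tbl 0x20, slot 17 ⇒ 0x24007 (P1/RW1/US1/PS0)
  → PA=0x24AA6  (2 entries read)

TLB: [["0x1603", "0x1C"], ["0x1A11", "0x24"]]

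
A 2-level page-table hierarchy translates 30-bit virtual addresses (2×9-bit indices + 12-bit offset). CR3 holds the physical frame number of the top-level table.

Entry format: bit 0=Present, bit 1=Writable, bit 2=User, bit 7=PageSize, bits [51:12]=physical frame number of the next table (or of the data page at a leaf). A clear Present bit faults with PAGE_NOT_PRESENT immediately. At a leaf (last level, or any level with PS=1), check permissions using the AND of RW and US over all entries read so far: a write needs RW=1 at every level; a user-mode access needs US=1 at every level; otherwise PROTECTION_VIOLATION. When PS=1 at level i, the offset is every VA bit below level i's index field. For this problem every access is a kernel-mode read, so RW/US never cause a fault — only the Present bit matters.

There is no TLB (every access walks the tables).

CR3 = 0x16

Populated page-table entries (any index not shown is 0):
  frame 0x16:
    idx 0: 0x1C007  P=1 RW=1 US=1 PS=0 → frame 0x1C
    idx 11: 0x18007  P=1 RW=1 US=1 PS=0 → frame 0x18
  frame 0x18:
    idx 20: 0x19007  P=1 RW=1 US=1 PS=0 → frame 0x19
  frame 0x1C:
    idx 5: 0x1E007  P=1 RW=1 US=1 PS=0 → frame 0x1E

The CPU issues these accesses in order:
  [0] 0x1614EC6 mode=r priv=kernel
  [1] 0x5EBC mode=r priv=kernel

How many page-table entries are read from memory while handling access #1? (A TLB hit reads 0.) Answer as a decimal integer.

Per-access translation:
#0 VA=0x1614EC6 (r,kernel):
  lvl0: tbl 0x16, slot 11 ⇒ 0x18007 (P1/RW1/US1/PS0)
  lvl1: tbl 0x18, slot 20 ⇒ 0x19007 (P1/RW1/US1/PS0)
  ✓ 0x19EC6  — 2 lookups
#1 VA=0x5EBC (r,kernel):
  lvl0: tbl 0x16, slot 0 ⇒ 0x1C007 (P1/RW1/US1/PS0)
  lvl1: tbl 0x1C, slot 5 ⇒ 0x1E007 (P1/RW1/US1/PS0)
  ✓ 0x1EEBC  — 2 lookups

Entries read for #1: 2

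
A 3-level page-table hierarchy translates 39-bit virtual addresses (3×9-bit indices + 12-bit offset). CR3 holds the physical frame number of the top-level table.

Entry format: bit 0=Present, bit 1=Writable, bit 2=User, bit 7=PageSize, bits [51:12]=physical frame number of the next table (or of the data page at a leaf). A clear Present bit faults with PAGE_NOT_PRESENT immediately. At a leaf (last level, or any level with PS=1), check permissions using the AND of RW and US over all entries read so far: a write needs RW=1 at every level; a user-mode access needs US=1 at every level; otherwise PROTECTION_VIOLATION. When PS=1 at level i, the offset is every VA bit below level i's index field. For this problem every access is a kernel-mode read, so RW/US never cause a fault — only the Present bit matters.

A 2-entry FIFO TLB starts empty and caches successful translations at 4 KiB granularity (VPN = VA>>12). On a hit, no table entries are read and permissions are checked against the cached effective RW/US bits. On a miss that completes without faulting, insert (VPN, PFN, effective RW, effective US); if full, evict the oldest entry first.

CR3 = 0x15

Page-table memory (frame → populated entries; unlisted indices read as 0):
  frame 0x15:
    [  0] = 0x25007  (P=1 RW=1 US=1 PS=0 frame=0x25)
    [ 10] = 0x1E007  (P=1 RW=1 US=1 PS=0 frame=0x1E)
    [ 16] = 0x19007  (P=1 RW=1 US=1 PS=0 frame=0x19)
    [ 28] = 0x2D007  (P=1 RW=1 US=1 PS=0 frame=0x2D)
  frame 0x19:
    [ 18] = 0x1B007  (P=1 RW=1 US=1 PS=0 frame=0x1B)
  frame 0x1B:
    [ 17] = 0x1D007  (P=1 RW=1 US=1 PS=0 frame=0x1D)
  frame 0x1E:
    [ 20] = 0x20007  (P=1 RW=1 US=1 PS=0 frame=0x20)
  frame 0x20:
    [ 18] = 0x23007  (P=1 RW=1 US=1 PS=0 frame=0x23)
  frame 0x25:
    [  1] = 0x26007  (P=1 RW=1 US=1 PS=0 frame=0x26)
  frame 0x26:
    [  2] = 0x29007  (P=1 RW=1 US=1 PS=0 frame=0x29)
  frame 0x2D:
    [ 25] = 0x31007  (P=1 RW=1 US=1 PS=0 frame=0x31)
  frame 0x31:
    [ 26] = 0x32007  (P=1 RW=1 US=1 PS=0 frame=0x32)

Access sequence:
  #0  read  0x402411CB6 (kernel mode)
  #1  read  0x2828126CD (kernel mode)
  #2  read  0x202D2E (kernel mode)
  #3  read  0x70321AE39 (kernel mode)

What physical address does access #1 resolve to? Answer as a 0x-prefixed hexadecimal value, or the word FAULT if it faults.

Trace:
#0 VA=0x402411CB6 (r,kernel):
  lvl0: tbl 0x15, slot 16 ⇒ 0x19007 (P1/RW1/US1/PS0)
  lvl1: tbl 0x19, slot 18 ⇒ 0x1B007 (P1/RW1/US1/PS0)
  lvl2: tbl 0x1B, slot 17 ⇒ 0x1D007 (P1/RW1/US1/PS0)
  ⇒ phys 0x1DCB6  [3 reads]
#1 VA=0x2828126CD (r,kernel):
  lvl0: tbl 0x15, slot 10 ⇒ 0x1E007 (P1/RW1/US1/PS0)
  lvl1: tbl 0x1E, slot 20 ⇒ 0x20007 (P1/RW1/US1/PS0)
  lvl2: tbl 0x20, slot 18 ⇒ 0x23007 (P1/RW1/US1/PS0)
  ⇒ phys 0x236CD  [3 reads]
#2 VA=0x202D2E (r,kernel):
  lvl0: tbl 0x15, slot 0 ⇒ 0x25007 (P1/RW1/US1/PS0)
  lvl1: tbl 0x25, slot 1 ⇒ 0x26007 (P1/RW1/US1/PS0)
  lvl2: tbl 0x26, slot 2 ⇒ 0x29007 (P1/RW1/US1/PS0)
  ⇒ phys 0x29D2E  [3 reads]
#3 VA=0x70321AE39 (r,kernel):
  lvl0: tbl 0x15, slot 28 ⇒ 0x2D007 (P1/RW1/US1/PS0)
  lvl1: tbl 0x2D, slot 25 ⇒ 0x31007 (P1/RW1/US1/PS0)
  lvl2: tbl 0x31, slot 26 ⇒ 0x32007 (P1/RW1/US1/PS0)
  ⇒ phys 0x32E39  [3 reads]

Access #1 PA: 0x236CD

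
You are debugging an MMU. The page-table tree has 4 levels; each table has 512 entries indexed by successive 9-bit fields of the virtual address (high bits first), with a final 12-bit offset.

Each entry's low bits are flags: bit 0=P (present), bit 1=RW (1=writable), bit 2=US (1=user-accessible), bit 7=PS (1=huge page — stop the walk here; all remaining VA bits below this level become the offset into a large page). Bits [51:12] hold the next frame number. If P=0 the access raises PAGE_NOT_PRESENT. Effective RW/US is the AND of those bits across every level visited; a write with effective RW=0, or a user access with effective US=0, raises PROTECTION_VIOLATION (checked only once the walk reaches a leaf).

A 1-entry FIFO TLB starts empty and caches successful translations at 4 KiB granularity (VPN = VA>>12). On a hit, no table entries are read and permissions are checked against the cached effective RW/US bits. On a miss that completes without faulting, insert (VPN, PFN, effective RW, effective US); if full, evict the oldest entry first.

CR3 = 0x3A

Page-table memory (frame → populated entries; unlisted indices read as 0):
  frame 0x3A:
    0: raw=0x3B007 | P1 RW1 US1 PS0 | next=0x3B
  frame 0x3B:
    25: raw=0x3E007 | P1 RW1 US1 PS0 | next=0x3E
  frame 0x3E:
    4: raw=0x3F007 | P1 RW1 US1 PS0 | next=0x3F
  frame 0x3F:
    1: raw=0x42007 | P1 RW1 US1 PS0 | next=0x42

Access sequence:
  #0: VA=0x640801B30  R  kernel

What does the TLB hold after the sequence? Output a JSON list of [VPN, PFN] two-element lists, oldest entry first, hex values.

Trace:
#0 VA=0x640801B30 (r,kernel):
  lvl0: tbl 0x3A, slot 0 ⇒ 0x3B007 (P1/RW1/US1/PS0)
  lvl1: tbl 0x3B, slot 25 ⇒ 0x3E007 (P1/RW1/US1/PS0)
  lvl2: tbl 0x3E, slot 4 ⇒ 0x3F007 (P1/RW1/US1/PS0)
  lvl3: tbl 0x3F, slot 1 ⇒ 0x42007 (P1/RW1/US1/PS0)
  ✓ 0x42B30  — 4 lookups

TLB: [["0x640801", "0x42"]]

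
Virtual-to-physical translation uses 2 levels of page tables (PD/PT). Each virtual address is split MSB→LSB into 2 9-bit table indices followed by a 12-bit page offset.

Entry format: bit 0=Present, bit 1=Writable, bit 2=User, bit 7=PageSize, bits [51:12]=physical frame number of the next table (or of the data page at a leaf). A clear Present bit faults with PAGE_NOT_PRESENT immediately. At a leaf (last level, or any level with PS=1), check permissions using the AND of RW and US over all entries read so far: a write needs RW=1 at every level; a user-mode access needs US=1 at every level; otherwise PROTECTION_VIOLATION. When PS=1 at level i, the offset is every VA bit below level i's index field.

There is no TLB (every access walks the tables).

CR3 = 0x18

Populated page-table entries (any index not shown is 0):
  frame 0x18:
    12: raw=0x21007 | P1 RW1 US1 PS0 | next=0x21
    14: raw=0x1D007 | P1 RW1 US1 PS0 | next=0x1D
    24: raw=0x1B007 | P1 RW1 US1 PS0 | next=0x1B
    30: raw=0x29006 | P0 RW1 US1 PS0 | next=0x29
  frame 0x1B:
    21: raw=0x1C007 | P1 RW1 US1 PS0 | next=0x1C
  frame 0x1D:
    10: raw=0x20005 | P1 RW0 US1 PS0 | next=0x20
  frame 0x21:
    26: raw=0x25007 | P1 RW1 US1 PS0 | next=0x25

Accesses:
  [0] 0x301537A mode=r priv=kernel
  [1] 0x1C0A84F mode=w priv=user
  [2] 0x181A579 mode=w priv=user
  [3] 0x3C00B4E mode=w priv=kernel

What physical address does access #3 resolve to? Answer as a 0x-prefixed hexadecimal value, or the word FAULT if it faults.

Per-access translation:
#0 VA=0x301537A (r,kernel):
  [0] read 0x18 idx=24: raw=0x1B007 flags P=1 W=1 U=1 S=0
  [1] read 0x1B idx=21: raw=0x1C007 flags P=1 W=1 U=1 S=0
  → PA=0x1C37A  (2 entries read)
#1 VA=0x1C0A84F (w,user):
  [0] read 0x18 idx=14: raw=0x1D007 flags P=1 W=1 U=1 S=0
  [1] read 0x1D idx=10: raw=0x20005 flags P=1 W=0 U=1 S=0
  ⇒ fault: PROTECTION_VIOLATION  — 2 lookups
#2 VA=0x181A579 (w,user):
  [0] read 0x18 idx=12: raw=0x21007 flags P=1 W=1 U=1 S=0
  [1] read 0x21 idx=26: raw=0x25007 flags P=1 W=1 U=1 S=0
  → PA=0x25579  (2 entries read)
#3 VA=0x3C00B4E (w,kernel):
  [0] read 0x18 idx=30: raw=0x29006 flags P=0 W=1 U=1 S=0
  ⇒ fault: PAGE_NOT_PRESENT  — 1 lookups

Access #3 PA: FAULT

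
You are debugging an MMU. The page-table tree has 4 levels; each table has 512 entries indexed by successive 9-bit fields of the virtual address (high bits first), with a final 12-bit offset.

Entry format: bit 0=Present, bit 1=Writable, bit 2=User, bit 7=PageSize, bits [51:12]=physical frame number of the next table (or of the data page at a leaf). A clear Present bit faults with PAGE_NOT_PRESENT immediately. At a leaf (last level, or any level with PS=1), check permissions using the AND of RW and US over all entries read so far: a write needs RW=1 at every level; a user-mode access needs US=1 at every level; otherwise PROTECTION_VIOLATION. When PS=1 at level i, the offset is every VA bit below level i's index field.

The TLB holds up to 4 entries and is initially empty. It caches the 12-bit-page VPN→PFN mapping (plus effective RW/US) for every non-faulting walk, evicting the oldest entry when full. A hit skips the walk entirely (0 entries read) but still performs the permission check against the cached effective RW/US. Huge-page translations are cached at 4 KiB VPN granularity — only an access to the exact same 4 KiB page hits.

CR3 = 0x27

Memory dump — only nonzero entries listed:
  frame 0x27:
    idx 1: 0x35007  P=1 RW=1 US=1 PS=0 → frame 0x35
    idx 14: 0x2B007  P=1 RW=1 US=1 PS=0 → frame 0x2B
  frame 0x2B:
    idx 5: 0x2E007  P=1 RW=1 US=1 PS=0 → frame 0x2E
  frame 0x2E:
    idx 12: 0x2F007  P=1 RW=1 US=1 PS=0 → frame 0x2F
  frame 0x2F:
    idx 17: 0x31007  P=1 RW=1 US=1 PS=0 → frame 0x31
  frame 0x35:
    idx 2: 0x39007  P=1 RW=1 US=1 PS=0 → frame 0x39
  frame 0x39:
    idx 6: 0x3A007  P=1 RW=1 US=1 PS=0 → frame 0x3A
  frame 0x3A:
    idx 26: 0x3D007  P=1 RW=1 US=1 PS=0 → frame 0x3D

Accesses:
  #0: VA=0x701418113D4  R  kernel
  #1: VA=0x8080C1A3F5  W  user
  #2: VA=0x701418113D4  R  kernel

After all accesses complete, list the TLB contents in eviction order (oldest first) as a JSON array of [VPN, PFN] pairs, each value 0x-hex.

Per-access translation:
#0 VA=0x701418113D4 (r,kernel):
  lvl0: tbl 0x27, slot 14 ⇒ 0x2B007 (P1/RW1/US1/PS0)
  lvl1: tbl 0x2B, slot 5 ⇒ 0x2E007 (P1/RW1/US1/PS0)
  lvl2: tbl 0x2E, slot 12 ⇒ 0x2F007 (P1/RW1/US1/PS0)
  lvl3: tbl 0x2F, slot 17 ⇒ 0x31007 (P1/RW1/US1/PS0)
  ⇒ phys 0x313D4  [4 reads]
#1 VA=0x8080C1A3F5 (w,user):
  lvl0: tbl 0x27, slot 1 ⇒ 0x35007 (P1/RW1/US1/PS0)
  lvl1: tbl 0x35, slot 2 ⇒ 0x39007 (P1/RW1/US1/PS0)
  lvl2: tbl 0x39, slot 6 ⇒ 0x3A007 (P1/RW1/US1/PS0)
  lvl3: tbl 0x3A, slot 26 ⇒ 0x3D007 (P1/RW1/US1/PS0)
  ⇒ phys 0x3D3F5  [4 reads]
#2 VA=0x701418113D4 (r,kernel):
  TLB hit vpn=0x70141811 → PA=0x313D4

TLB: [["0x70141811", "0x31"], ["0x8080C1A", "0x3D"]]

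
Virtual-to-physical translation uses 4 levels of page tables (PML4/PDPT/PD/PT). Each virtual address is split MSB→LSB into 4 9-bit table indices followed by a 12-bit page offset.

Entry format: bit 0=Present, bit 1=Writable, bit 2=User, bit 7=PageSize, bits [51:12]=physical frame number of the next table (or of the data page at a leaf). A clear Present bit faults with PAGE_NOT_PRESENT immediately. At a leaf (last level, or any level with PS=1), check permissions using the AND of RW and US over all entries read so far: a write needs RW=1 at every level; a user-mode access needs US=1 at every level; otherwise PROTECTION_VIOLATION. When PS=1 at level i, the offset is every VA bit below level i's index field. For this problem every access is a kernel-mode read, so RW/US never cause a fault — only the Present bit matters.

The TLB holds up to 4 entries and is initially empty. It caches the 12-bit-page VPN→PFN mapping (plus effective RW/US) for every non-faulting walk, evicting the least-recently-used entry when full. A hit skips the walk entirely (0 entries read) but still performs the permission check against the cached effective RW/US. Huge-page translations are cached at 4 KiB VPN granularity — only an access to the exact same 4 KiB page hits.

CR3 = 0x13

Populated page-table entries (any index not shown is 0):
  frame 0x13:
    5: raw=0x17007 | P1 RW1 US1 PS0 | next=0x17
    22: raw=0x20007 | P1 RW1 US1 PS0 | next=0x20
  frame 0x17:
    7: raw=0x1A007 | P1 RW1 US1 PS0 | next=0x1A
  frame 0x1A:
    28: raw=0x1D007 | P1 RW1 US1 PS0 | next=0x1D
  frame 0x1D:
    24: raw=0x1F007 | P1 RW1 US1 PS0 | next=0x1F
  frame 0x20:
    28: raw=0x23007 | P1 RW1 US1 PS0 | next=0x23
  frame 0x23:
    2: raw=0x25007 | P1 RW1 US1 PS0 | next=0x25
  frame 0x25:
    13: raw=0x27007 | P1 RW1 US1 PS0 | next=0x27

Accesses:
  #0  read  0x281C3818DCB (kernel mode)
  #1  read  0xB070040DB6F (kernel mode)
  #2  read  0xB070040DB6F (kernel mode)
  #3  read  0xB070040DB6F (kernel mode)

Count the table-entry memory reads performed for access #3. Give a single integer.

Trace:
#0 VA=0x281C3818DCB (r,kernel):
  [0] read 0x13 idx=5: raw=0x17007 flags P=1 W=1 U=1 S=0
  [1] read 0x17 idx=7: raw=0x1A007 flags P=1 W=1 U=1 S=0
  [2] read 0x1A idx=28: raw=0x1D007 flags P=1 W=1 U=1 S=0
  [3] read 0x1D idx=24: raw=0x1F007 flags P=1 W=1 U=1 S=0
  ✓ 0x1FDCB  — 4 lookups
#1 VA=0xB070040DB6F (r,kernel):
  [0] read 0x13 idx=22: raw=0x20007 flags P=1 W=1 U=1 S=0
  [1] read 0x20 idx=28: raw=0x23007 flags P=1 W=1 U=1 S=0
  [2] read 0x23 idx=2: raw=0x25007 flags P=1 W=1 U=1 S=0
  [3] read 0x25 idx=13: raw=0x27007 flags P=1 W=1 U=1 S=0
  ✓ 0x27B6F  — 4 lookups
#2 VA=0xB070040DB6F (r,kernel):
  TLB hit vpn=0xB070040D → PA=0x27B6F
#3 VA=0xB070040DB6F (r,kernel):
  TLB hit vpn=0xB070040D → PA=0x27B6F

Entries read for #3: 0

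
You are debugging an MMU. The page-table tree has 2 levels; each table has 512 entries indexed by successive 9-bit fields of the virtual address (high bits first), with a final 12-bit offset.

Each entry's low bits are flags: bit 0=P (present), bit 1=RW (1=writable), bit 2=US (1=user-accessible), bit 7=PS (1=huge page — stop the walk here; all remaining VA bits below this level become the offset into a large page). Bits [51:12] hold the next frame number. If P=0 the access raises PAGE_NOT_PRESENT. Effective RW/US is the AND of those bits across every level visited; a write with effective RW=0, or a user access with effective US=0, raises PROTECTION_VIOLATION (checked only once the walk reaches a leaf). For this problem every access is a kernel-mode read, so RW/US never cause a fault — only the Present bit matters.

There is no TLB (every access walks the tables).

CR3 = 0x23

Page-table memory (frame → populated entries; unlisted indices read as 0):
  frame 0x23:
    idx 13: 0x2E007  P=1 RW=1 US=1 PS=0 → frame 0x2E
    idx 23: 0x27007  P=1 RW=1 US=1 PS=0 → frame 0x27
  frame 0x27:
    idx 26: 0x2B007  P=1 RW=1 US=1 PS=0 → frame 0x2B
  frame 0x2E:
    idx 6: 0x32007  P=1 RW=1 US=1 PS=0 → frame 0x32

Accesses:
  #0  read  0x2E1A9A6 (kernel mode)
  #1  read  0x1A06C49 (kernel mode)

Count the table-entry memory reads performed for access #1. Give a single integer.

Walk each access:
#0 VA=0x2E1A9A6 (r,kernel):
  [0] read 0x23 idx=23: raw=0x27007 flags P=1 W=1 U=1 S=0
  [1] read 0x27 idx=26: raw=0x2B007 flags P=1 W=1 U=1 S=0
  ✓ 0x2B9A6  — 2 lookups
#1 VA=0x1A06C49 (r,kernel):
  [0] read 0x23 idx=13: raw=0x2E007 flags P=1 W=1 U=1 S=0
  [1] read 0x2E idx=6: raw=0x32007 flags P=1 W=1 U=1 S=0
  ✓ 0x32C49  — 2 lookups

Entries read for #1: 2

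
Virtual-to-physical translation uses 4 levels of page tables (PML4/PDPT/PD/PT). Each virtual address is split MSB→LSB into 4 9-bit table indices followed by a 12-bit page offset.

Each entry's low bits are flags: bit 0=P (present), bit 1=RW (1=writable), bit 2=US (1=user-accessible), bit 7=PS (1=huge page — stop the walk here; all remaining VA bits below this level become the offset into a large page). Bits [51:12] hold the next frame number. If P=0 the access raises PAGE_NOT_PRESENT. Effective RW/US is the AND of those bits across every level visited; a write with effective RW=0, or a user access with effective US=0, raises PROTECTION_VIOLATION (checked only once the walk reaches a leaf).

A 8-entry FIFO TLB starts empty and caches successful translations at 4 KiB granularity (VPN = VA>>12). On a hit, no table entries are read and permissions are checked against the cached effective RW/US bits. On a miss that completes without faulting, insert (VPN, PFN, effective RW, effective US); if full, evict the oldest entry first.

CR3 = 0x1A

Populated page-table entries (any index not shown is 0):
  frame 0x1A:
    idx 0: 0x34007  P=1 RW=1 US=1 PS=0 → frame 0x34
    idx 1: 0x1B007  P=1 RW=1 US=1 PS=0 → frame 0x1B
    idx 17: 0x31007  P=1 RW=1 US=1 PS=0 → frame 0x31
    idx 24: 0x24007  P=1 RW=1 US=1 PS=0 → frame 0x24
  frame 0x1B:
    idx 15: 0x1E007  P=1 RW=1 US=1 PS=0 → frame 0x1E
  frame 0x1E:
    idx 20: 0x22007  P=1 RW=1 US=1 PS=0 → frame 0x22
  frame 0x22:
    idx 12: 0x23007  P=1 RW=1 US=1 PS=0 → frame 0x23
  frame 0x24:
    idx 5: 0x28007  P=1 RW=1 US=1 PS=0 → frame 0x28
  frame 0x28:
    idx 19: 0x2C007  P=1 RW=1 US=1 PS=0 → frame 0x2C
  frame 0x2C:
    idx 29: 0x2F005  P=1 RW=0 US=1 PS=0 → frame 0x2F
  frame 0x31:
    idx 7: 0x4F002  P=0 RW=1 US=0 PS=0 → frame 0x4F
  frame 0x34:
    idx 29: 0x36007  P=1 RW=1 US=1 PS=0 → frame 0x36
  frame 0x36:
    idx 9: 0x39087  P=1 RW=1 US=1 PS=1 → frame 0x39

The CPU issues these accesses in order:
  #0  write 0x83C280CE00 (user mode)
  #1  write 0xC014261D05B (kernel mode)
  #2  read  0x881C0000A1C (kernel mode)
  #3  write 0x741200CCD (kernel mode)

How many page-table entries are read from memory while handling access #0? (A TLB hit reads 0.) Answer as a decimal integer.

Walk each access:
#0 VA=0x83C280CE00 (w,user):
  [0] read 0x1A idx=1: raw=0x1B007 flags P=1 W=1 U=1 S=0
  [1] read 0x1B idx=15: raw=0x1E007 flags P=1 W=1 U=1 S=0
  [2] read 0x1E idx=20: raw=0x22007 flags P=1 W=1 U=1 S=0
  [3] read 0x22 idx=12: raw=0x23007 flags P=1 W=1 U=1 S=0
  ⇒ phys 0x23E00  [4 reads]
#1 VA=0xC014261D05B (w,kernel):
  [0] read 0x1A idx=24: raw=0x24007 flags P=1 W=1 U=1 S=0
  [1] read 0x24 idx=5: raw=0x28007 flags P=1 W=1 U=1 S=0
  [2] read 0x28 idx=19: raw=0x2C007 flags P=1 W=1 U=1 S=0
  [3] read 0x2C idx=29: raw=0x2F005 flags P=1 W=0 U=1 S=0
  → PROTECTION_VIOLATION  (4 entries read)
#2 VA=0x881C0000A1C (r,kernel):
  [0] read 0x1A idx=17: raw=0x31007 flags P=1 W=1 U=1 S=0
  [1] read 0x31 idx=7: raw=0x4F002 flags P=0 W=1 U=0 S=0
  → PAGE_NOT_PRESENT  (2 entries read)
#3 VA=0x741200CCD (w,kernel):
  [0] read 0x1A idx=0: raw=0x34007 flags P=1 W=1 U=1 S=0
  [1] read 0x34 idx=29: raw=0x36007 flags P=1 W=1 U=1 S=0
  [2] read 0x36 idx=9: raw=0x39087 flags P=1 W=1 U=1 S=1
  ⇒ phys 0x39CCD (huge @L2)  [3 reads]

Entries read for #0: 4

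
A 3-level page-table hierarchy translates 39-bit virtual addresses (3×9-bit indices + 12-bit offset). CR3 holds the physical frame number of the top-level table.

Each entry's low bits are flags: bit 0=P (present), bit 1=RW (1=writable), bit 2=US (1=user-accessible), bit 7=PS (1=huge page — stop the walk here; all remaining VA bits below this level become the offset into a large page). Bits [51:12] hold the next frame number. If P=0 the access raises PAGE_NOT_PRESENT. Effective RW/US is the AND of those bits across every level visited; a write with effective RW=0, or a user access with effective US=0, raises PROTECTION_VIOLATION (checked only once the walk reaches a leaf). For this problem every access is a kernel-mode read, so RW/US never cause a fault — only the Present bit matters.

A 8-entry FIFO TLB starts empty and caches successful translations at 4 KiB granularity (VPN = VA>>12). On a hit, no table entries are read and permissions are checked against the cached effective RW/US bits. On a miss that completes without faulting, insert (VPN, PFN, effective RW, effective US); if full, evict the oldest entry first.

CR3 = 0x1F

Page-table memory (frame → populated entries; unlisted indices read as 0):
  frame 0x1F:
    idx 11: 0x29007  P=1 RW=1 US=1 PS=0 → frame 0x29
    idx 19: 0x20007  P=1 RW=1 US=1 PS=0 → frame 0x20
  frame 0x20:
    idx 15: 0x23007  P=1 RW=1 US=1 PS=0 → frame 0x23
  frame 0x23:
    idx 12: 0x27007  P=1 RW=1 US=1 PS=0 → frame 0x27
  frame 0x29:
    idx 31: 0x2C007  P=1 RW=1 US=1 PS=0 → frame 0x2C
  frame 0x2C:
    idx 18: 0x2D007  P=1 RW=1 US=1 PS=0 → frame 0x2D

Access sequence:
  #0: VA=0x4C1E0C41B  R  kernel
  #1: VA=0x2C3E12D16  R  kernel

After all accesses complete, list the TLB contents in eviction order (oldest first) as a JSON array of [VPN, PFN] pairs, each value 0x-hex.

Per-access translation:
#0 VA=0x4C1E0C41B (r,kernel):
  L0: frame=0x1F idx=19 entry=0x20007 [P=1 RW=1 US=1 PS=0]
  L1: frame=0x20 idx=15 entry=0x23007 [P=1 RW=1 US=1 PS=0]
  L2: frame=0x23 idx=12 entry=0x27007 [P=1 RW=1 US=1 PS=0]
  → PA=0x2741B  (3 entries read)
#1 VA=0x2C3E12D16 (r,kernel):
  L0: frame=0x1F idx=11 entry=0x29007 [P=1 RW=1 US=1 PS=0]
  L1: frame=0x29 idx=31 entry=0x2C007 [P=1 RW=1 US=1 PS=0]
  L2: frame=0x2C idx=18 entry=0x2D007 [P=1 RW=1 US=1 PS=0]
  → PA=0x2DD16  (3 entries read)

TLB: [["0x4C1E0C", "0x27"], ["0x2C3E12", "0x2D"]]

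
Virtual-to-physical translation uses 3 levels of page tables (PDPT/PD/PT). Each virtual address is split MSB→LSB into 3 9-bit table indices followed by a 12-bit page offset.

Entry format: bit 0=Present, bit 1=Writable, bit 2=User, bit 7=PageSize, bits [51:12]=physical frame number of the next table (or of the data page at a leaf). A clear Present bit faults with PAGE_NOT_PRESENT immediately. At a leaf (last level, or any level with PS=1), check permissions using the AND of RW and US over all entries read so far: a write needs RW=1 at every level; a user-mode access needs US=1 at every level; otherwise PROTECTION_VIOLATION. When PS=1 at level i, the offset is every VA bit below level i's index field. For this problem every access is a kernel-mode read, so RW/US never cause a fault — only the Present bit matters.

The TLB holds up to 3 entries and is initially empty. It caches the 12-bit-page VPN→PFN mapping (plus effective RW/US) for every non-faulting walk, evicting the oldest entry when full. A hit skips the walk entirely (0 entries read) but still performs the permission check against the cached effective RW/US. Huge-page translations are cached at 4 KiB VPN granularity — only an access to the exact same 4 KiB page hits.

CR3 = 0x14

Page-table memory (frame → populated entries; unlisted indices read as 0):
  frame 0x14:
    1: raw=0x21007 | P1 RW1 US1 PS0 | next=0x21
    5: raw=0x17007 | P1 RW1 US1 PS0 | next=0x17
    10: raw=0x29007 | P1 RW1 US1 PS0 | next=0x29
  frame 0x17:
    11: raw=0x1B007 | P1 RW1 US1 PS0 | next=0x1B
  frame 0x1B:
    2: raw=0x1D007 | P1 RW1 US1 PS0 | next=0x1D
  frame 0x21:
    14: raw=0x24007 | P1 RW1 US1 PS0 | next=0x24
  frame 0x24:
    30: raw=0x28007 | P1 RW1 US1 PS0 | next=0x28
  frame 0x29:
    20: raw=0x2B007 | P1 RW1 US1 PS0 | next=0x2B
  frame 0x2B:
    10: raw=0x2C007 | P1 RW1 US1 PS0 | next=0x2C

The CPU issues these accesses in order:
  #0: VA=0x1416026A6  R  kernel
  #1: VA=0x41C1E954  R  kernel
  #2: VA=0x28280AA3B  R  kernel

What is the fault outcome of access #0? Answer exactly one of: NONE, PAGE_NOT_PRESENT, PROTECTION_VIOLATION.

Per-access translation:
#0 VA=0x1416026A6 (r,kernel):
  L0: frame=0x14 idx=5 entry=0x17007 [P=1 RW=1 US=1 PS=0]
  L1: frame=0x17 idx=11 entry=0x1B007 [P=1 RW=1 US=1 PS=0]
  L2: frame=0x1B idx=2 entry=0x1D007 [P=1 RW=1 US=1 PS=0]
  ✓ 0x1D6A6  — 3 lookups
#1 VA=0x41C1E954 (r,kernel):
  L0: frame=0x14 idx=1 entry=0x21007 [P=1 RW=1 US=1 PS=0]
  L1: frame=0x21 idx=14 entry=0x24007 [P=1 RW=1 US=1 PS=0]
  L2: frame=0x24 idx=30 entry=0x28007 [P=1 RW=1 US=1 PS=0]
  ✓ 0x28954  — 3 lookups
#2 VA=0x28280AA3B (r,kernel):
  L0: frame=0x14 idx=10 entry=0x29007 [P=1 RW=1 US=1 PS=0]
  L1: frame=0x29 idx=20 entry=0x2B007 [P=1 RW=1 US=1 PS=0]
  L2: frame=0x2B idx=10 entry=0x2C007 [P=1 RW=1 US=1 PS=0]
  ✓ 0x2CA3B  — 3 lookups

Access #0 fault: NONE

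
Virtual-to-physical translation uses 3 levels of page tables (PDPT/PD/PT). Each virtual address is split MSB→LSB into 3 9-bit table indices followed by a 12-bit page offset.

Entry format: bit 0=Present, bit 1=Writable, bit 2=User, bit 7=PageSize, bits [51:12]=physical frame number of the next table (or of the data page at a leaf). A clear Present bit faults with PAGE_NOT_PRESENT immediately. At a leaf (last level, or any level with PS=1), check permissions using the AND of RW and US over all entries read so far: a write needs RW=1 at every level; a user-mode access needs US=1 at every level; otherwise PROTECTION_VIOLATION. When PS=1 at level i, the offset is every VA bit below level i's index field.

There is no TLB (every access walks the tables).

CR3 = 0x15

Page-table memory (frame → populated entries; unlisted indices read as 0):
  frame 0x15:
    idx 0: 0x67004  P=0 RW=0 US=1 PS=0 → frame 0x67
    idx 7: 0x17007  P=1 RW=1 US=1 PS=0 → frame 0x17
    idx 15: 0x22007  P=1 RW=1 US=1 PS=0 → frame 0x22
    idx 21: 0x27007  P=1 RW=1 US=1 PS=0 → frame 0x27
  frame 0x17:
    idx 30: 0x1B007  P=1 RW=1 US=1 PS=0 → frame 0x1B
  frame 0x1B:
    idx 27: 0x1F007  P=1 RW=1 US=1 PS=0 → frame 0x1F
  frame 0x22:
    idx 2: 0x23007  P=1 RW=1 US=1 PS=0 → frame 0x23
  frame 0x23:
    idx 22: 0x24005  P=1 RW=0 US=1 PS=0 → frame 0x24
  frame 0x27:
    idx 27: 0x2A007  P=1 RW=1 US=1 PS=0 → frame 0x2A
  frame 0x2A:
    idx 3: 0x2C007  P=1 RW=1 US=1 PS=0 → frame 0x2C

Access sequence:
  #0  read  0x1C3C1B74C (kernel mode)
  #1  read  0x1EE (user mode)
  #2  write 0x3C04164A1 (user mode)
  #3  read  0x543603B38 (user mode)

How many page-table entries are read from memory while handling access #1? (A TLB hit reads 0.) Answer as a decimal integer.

Per-access translation:
#0 VA=0x1C3C1B74C (r,kernel):
  [0] read 0x15 idx=7: raw=0x17007 flags P=1 W=1 U=1 S=0
  [1] read 0x17 idx=30: raw=0x1B007 flags P=1 W=1 U=1 S=0
  [2] read 0x1B idx=27: raw=0x1F007 flags P=1 W=1 U=1 S=0
  → PA=0x1F74C  (3 entries read)
#1 VA=0x1EE (r,user):
  [0] read 0x15 idx=0: raw=0x67004 flags P=0 W=0 U=1 S=0
  → PAGE_NOT_PRESENT  (1 entries read)
#2 VA=0x3C04164A1 (w,user):
  [0] read 0x15 idx=15: raw=0x22007 flags P=1 W=1 U=1 S=0
  [1] read 0x22 idx=2: raw=0x23007 flags P=1 W=1 U=1 S=0
  [2] read 0x23 idx=22: raw=0x24005 flags P=1 W=0 U=1 S=0
  → PROTECTION_VIOLATION  (3 entries read)
#3 VA=0x543603B38 (r,user):
  [0] read 0x15 idx=21: raw=0x27007 flags P=1 W=1 U=1 S=0
  [1] read 0x27 idx=27: raw=0x2A007 flags P=1 W=1 U=1 S=0
  [2] read 0x2A idx=3: raw=0x2C007 flags P=1 W=1 U=1 S=0
  → PA=0x2CB38  (3 entries read)

Entries read for #1: 1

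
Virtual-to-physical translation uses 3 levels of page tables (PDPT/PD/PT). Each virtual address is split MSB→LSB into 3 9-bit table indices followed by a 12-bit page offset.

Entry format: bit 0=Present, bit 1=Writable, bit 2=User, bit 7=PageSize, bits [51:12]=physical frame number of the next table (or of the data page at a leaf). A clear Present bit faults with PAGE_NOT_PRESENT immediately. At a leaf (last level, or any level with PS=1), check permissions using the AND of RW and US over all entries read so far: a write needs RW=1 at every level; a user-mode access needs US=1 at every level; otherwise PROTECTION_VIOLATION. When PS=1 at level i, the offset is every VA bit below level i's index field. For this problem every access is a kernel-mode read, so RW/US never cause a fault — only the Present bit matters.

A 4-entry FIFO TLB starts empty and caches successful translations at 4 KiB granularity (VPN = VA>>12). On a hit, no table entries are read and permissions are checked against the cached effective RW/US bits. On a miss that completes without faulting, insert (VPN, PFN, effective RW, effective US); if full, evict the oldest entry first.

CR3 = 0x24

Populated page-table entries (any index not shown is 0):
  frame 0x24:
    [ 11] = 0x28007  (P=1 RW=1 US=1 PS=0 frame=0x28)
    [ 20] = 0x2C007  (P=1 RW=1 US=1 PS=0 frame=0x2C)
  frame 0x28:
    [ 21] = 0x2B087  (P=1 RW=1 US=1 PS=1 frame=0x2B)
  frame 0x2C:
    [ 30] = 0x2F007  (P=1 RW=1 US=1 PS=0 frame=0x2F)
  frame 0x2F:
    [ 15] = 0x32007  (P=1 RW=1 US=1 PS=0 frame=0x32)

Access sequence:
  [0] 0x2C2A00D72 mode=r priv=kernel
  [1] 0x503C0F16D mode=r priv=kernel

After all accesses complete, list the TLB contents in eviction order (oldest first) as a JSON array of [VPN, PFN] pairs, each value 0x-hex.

Trace:
#0 VA=0x2C2A00D72 (r,kernel):
  lvl0: tbl 0x24, slot 11 ⇒ 0x28007 (P1/RW1/US1/PS0)
  lvl1: tbl 0x28, slot 21 ⇒ 0x2B087 (P1/RW1/US1/PS1)
  → PA=0x2BD72 (huge @L1)  (2 entries read)
#1 VA=0x503C0F16D (r,kernel):
  lvl0: tbl 0x24, slot 20 ⇒ 0x2C007 (P1/RW1/US1/PS0)
  lvl1: tbl 0x2C, slot 30 ⇒ 0x2F007 (P1/RW1/US1/PS0)
  lvl2: tbl 0x2F, slot 15 ⇒ 0x32007 (P1/RW1/US1/PS0)
  → PA=0x3216D  (3 entries read)

TLB: [["0x2C2A00", "0x2B"], ["0x503C0F", "0x32"]]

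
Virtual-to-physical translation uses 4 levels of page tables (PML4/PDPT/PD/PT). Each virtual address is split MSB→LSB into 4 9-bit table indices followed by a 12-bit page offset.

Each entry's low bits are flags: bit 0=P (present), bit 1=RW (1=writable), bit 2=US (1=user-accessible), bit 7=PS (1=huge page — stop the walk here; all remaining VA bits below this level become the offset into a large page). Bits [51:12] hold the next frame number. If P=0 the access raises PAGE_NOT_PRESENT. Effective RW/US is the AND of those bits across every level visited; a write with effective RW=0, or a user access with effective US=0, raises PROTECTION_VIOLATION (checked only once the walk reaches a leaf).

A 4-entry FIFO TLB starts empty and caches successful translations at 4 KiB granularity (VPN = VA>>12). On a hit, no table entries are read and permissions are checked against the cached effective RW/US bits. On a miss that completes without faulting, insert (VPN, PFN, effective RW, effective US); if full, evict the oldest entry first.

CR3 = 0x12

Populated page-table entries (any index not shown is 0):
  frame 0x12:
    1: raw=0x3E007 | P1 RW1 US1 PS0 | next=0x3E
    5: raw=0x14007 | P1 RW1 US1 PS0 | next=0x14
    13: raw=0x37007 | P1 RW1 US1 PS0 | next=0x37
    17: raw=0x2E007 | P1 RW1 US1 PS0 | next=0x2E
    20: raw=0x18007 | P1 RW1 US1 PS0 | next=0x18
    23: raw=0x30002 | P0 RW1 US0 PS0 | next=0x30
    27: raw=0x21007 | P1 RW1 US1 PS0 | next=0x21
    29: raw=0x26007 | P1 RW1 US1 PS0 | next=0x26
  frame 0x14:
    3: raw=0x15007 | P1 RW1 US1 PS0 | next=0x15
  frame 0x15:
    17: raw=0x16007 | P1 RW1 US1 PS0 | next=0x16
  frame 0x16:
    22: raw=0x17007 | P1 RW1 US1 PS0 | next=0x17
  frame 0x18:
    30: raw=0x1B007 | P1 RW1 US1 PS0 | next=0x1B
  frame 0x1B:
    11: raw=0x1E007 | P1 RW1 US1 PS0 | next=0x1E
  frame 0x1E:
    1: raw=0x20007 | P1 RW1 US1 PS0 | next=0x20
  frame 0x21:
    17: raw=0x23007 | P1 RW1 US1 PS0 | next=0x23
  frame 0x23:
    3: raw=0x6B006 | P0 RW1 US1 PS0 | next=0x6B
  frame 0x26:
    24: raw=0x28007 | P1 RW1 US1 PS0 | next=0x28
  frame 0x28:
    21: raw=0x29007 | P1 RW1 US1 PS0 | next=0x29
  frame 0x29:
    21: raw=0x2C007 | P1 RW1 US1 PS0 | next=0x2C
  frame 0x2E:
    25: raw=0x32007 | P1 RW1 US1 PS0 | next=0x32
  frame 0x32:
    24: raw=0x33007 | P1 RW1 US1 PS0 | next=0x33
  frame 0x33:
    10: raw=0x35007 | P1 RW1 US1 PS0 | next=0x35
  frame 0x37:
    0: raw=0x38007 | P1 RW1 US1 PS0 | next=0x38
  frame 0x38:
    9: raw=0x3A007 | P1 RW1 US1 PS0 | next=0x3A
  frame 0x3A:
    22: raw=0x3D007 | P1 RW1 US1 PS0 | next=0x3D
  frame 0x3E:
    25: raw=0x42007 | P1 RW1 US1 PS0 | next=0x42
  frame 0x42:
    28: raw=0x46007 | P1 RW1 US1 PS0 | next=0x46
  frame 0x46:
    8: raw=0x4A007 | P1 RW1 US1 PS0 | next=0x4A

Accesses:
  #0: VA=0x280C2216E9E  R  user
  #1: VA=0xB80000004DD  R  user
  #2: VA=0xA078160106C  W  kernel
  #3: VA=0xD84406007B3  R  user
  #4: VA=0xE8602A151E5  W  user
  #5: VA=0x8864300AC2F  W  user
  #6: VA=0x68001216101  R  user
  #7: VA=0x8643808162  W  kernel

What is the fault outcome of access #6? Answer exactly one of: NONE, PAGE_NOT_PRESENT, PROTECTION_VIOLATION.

Walk each access:
#0 VA=0x280C2216E9E (r,user):
  [0] read 0x12 idx=5: raw=0x14007 flags P=1 W=1 U=1 S=0
  [1] read 0x14 idx=3: raw=0x15007 flags P=1 W=1 U=1 S=0
  [2] read 0x15 idx=17: raw=0x16007 flags P=1 W=1 U=1 S=0
  [3] read 0x16 idx=22: raw=0x17007 flags P=1 W=1 U=1 S=0
  → PA=0x17E9E  (4 entries read)
#1 VA=0xB80000004DD (r,user):
  [0] read 0x12 idx=23: raw=0x30002 flags P=0 W=1 U=0 S=0
  ⇒ fault: PAGE_NOT_PRESENT  — 1 lookups
#2 VA=0xA078160106C (w,kernel):
  [0] read 0x12 idx=20: raw=0x18007 flags P=1 W=1 U=1 S=0
  [1] read 0x18 idx=30: raw=0x1B007 flags P=1 W=1 U=1 S=0
  [2] read 0x1B idx=11: raw=0x1E007 flags P=1 W=1 U=1 S=0
  [3] read 0x1E idx=1: raw=0x20007 flags P=1 W=1 U=1 S=0
  → PA=0x2006C  (4 entries read)
#3 VA=0xD84406007B3 (r,user):
  [0] read 0x12 idx=27: raw=0x21007 flags P=1 W=1 U=1 S=0
  [1] read 0x21 idx=17: raw=0x23007 flags P=1 W=1 U=1 S=0
  [2] read 0x23 idx=3: raw=0x6B006 flags P=0 W=1 U=1 S=0
  ⇒ fault: PAGE_NOT_PRESENT  — 3 lookups
#4 VA=0xE8602A151E5 (w,user):
  [0] read 0x12 idx=29: raw=0x26007 flags P=1 W=1 U=1 S=0
  [1] read 0x26 idx=24: raw=0x28007 flags P=1 W=1 U=1 S=0
  [2] read 0x28 idx=21: raw=0x29007 flags P=1 W=1 U=1 S=0
  [3] read 0x29 idx=21: raw=0x2C007 flags P=1 W=1 U=1 S=0
  → PA=0x2C1E5  (4 entries read)
#5 VA=0x8864300AC2F (w,user):
  [0] read 0x12 idx=17: raw=0x2E007 flags P=1 W=1 U=1 S=0
  [1] read 0x2E idx=25: raw=0x32007 flags P=1 W=1 U=1 S=0
  [2] read 0x32 idx=24: raw=0x33007 flags P=1 W=1 U=1 S=0
  [3] read 0x33 idx=10: raw=0x35007 flags P=1 W=1 U=1 S=0
  → PA=0x35C2F  (4 entries read)
#6 VA=0x68001216101 (r,user):
  [0] read 0x12 idx=13: raw=0x37007 flags P=1 W=1 U=1 S=0
  [1] read 0x37 idx=0: raw=0x38007 flags P=1 W=1 U=1 S=0
  [2] read 0x38 idx=9: raw=0x3A007 flags P=1 W=1 U=1 S=0
  [3] read 0x3A idx=22: raw=0x3D007 flags P=1 W=1 U=1 S=0
  → PA=0x3D101  (4 entries read)
#7 VA=0x8643808162 (w,kernel):
  [0] read 0x12 idx=1: raw=0x3E007 flags P=1 W=1 U=1 S=0
  [1] read 0x3E idx=25: raw=0x42007 flags P=1 W=1 U=1 S=0
  [2] read 0x42 idx=28: raw=0x46007 flags P=1 W=1 U=1 S=0
  [3] read 0x46 idx=8: raw=0x4A007 flags P=1 W=1 U=1 S=0
  → PA=0x4A162  (4 entries read)

Access #6 fault: NONE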